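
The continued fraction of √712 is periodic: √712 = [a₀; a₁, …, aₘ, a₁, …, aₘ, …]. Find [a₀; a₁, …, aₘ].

[26; 1, 2, 6, 2, 1, 52]

a₀ = ⌊√712⌋ = 26.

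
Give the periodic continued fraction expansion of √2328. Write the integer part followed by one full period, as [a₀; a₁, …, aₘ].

[48; 4, 96]

a₀ = ⌊√2328⌋ = 48.
With m₀=0, d₀=1 and mₖ₊₁ = dₖaₖ − mₖ, dₖ₊₁ = (n − mₖ₊₁²)/dₖ, aₖ₊₁ = ⌊(a₀+mₖ₊₁)/dₖ₊₁⌋:
  k=1: m=48, d=24, a=4
  k=2: m=48, d=1, a=96
d=1 and a=2a₀=96 at k=2, so the next step gives (m, d) = (48, 24) again — its k=1 value — and the period has length 2.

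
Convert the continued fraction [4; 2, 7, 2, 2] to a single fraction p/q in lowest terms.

Fold from the inside: start with 2/1.
  2 + 1/2 = 5/2
  7 + 2/5 = 37/5
  2 + 5/37 = 79/37
  4 + 37/79 = 353/79

353/79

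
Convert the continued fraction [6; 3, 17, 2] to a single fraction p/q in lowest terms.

677/107

Fold from the inside: start with 2/1.
  17 + 1/2 = 35/2
  3 + 2/35 = 107/35
  6 + 35/107 = 677/107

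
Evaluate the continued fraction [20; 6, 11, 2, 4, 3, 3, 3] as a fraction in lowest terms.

Fold from the inside: start with 3/1.
  3 + 1/3 = 10/3
  3 + 3/10 = 33/10
  4 + 10/33 = 142/33
  2 + 33/142 = 317/142
  11 + 142/317 = 3629/317
  6 + 317/3629 = 22091/3629
  20 + 3629/22091 = 445449/22091

445449/22091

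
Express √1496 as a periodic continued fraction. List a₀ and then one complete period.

a₀ = ⌊√1496⌋ = 38.
With m₀=0, d₀=1 and mₖ₊₁ = dₖaₖ − mₖ, dₖ₊₁ = (n − mₖ₊₁²)/dₖ, aₖ₊₁ = ⌊(a₀+mₖ₊₁)/dₖ₊₁⌋:
  k=1: m=38, d=52, a=1
  k=2: m=14, d=25, a=2
  k=3: m=36, d=8, a=9
  k=4: m=36, d=25, a=2
  k=5: m=14, d=52, a=1
  k=6: m=38, d=1, a=76
d=1 and a=2a₀=76 at k=6, so the next step gives (m, d) = (38, 52) again — its k=1 value — and the period has length 6.

[38; 1, 2, 9, 2, 1, 76]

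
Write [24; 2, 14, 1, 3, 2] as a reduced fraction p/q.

Using pₖ = aₖpₖ₋₁ + pₖ₋₂ and qₖ = aₖqₖ₋₁ + qₖ₋₂:
  k=0: a=24, p=24, q=1
  k=1: a=2, p=49, q=2
  k=2: a=14, p=710, q=29
  k=3: a=1, p=759, q=31
  k=4: a=3, p=2987, q=122
  k=5: a=2, p=6733, q=275

6733/275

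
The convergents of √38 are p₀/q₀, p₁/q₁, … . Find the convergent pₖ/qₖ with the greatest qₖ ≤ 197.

450/73

√38 = [6; 6, 12, …] (period length 2).
Convergents:
  p_0/q_0 = 6/1
  p_1/q_1 = 37/6
  p_2/q_2 = 450/73
  p_3/q_3 = 2737/444
q_2 = 73 ≤ 197 < 444 = q_3, so the answer is 450/73.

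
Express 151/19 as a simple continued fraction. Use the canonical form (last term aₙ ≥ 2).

151 = 7*19 + 18
19 = 1*18 + 1
18 = 18*1 + 0  (stop)
So 151/19 = [7; 1, 18].

[7; 1, 18]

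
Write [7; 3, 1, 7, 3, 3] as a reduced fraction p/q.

Fold from the inside: start with 3/1.
  3 + 1/3 = 10/3
  7 + 3/10 = 73/10
  1 + 10/73 = 83/73
  3 + 73/83 = 322/83
  7 + 83/322 = 2337/322

2337/322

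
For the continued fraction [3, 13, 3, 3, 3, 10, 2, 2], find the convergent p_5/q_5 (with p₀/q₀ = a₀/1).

13909/4523

Using pₖ = aₖpₖ₋₁ + pₖ₋₂, qₖ = aₖqₖ₋₁ + qₖ₋₂ (with p₋₁=1, p₋₂=0, q₋₁=0, q₋₂=1):
  k=0: a=3, p=3, q=1
  k=1: a=13, p=40, q=13
  k=2: a=3, p=123, q=40
  k=3: a=3, p=409, q=133
  k=4: a=3, p=1350, q=439
  k=5: a=10, p=13909, q=4523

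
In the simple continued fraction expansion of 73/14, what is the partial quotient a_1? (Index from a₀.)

73 = 5·14 + 3   →  a_0 = 5
14 = 4·3 + 2   →  a_1 = 4

4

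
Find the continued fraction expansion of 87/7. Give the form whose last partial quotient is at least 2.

87 = 12*7 + 3
7 = 2*3 + 1
3 = 3*1 + 0  (stop)
So 87/7 = [12; 2, 3].

[12; 2, 3]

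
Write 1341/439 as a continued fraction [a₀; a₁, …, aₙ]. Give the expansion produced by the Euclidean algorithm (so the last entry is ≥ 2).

[3; 18, 3, 2, 3]

1341 = 3*439 + 24
439 = 18*24 + 7
24 = 3*7 + 3
7 = 2*3 + 1
3 = 3*1 + 0  (stop)
So 1341/439 = [3; 18, 3, 2, 3].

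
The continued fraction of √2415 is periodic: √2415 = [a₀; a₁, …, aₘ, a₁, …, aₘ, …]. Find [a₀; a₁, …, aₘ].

a₀ = ⌊√2415⌋ = 49.
With m₀=0, d₀=1 and mₖ₊₁ = dₖaₖ − mₖ, dₖ₊₁ = (n − mₖ₊₁²)/dₖ, aₖ₊₁ = ⌊(a₀+mₖ₊₁)/dₖ₊₁⌋:
  k=1: m=49, d=14, a=7
  k=2: m=49, d=1, a=98
d=1 and a=2a₀=98 at k=2, so the next step gives (m, d) = (49, 14) again — its k=1 value — and the period has length 2.

[49; 7, 98]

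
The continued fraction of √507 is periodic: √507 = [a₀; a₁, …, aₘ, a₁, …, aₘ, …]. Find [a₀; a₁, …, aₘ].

a₀ = ⌊√507⌋ = 22.
With m₀=0, d₀=1 and mₖ₊₁ = dₖaₖ − mₖ, dₖ₊₁ = (n − mₖ₊₁²)/dₖ, aₖ₊₁ = ⌊(a₀+mₖ₊₁)/dₖ₊₁⌋:
  k=1: m=22, d=23, a=1
  k=2: m=1, d=22, a=1
  k=3: m=21, d=3, a=14
  k=4: m=21, d=22, a=1
  k=5: m=1, d=23, a=1
  k=6: m=22, d=1, a=44
d=1 and a=2a₀=44 at k=6, so the next step gives (m, d) = (22, 23) again — its k=1 value — and the period has length 6.

[22; 1, 1, 14, 1, 1, 44]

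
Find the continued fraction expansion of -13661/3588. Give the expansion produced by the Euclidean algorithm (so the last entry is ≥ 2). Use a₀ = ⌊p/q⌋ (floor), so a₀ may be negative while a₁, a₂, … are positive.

[-4; 5, 5, 5, 8, 1, 2]

-13661 = -4*3588 + 691
3588 = 5*691 + 133
691 = 5*133 + 26
133 = 5*26 + 3
26 = 8*3 + 2
3 = 1*2 + 1
2 = 2*1 + 0  (stop)
So -13661/3588 = [-4; 5, 5, 5, 8, 1, 2].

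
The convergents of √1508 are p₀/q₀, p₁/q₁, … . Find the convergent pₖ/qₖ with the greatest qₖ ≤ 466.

√1508 = [38; 1, 4, 1, 76, …] (period length 4).
Convergents:
  p_0/q_0 = 38/1
  p_1/q_1 = 39/1
  p_2/q_2 = 194/5
  p_3/q_3 = 233/6
  p_4/q_4 = 17902/461
  p_5/q_5 = 18135/467
q_4 = 461 ≤ 466 < 467 = q_5, so the answer is 17902/461.

17902/461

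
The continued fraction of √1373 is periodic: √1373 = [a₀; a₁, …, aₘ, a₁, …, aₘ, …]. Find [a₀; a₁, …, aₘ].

a₀ = ⌊√1373⌋ = 37.

[37; 18, 1, 1, 18, 74]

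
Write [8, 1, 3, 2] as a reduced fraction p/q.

79/9

Fold from the inside: start with 2/1.
  3 + 1/2 = 7/2
  1 + 2/7 = 9/7
  8 + 7/9 = 79/9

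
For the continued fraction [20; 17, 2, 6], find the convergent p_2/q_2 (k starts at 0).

Using pₖ = aₖpₖ₋₁ + pₖ₋₂, qₖ = aₖqₖ₋₁ + qₖ₋₂ (with p₋₁=1, p₋₂=0, q₋₁=0, q₋₂=1):
  k=0: a=20, p=20, q=1
  k=1: a=17, p=341, q=17
  k=2: a=2, p=702, q=35

702/35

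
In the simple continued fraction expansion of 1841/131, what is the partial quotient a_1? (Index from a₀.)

1841 = 14·131 + 7   →  a_0 = 14
131 = 18·7 + 5   →  a_1 = 18

18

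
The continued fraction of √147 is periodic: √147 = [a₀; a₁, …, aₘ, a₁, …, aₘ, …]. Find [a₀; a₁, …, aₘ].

[12; 8, 24]

a₀ = ⌊√147⌋ = 12.
With m₀=0, d₀=1 and mₖ₊₁ = dₖaₖ − mₖ, dₖ₊₁ = (n − mₖ₊₁²)/dₖ, aₖ₊₁ = ⌊(a₀+mₖ₊₁)/dₖ₊₁⌋:
  k=1: m=12, d=3, a=8
  k=2: m=12, d=1, a=24
d=1 and a=2a₀=24 at k=2, so the next step gives (m, d) = (12, 3) again — its k=1 value — and the period has length 2.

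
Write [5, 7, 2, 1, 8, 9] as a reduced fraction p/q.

Fold from the inside: start with 9/1.
  8 + 1/9 = 73/9
  1 + 9/73 = 82/73
  2 + 73/82 = 237/82
  7 + 82/237 = 1741/237
  5 + 237/1741 = 8942/1741

8942/1741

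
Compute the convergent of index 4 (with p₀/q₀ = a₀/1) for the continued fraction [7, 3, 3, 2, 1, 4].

241/33

Using pₖ = aₖpₖ₋₁ + pₖ₋₂, qₖ = aₖqₖ₋₁ + qₖ₋₂ (with p₋₁=1, p₋₂=0, q₋₁=0, q₋₂=1):
  k=0: a=7, p=7, q=1
  k=1: a=3, p=22, q=3
  k=2: a=3, p=73, q=10
  k=3: a=2, p=168, q=23
  k=4: a=1, p=241, q=33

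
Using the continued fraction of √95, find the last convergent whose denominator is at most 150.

770/79

√95 = [9; 1, 2, 1, 18, …] (period length 4).
Convergents:
  p_0/q_0 = 9/1
  p_1/q_1 = 10/1
  p_2/q_2 = 29/3
  p_3/q_3 = 39/4
  p_4/q_4 = 731/75
  p_5/q_5 = 770/79
  p_6/q_6 = 2271/233
q_5 = 79 ≤ 150 < 233 = q_6, so the answer is 770/79.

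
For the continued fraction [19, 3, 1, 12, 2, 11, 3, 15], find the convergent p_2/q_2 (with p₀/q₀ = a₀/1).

Using pₖ = aₖpₖ₋₁ + pₖ₋₂, qₖ = aₖqₖ₋₁ + qₖ₋₂ (with p₋₁=1, p₋₂=0, q₋₁=0, q₋₂=1):
  k=0: a=19, p=19, q=1
  k=1: a=3, p=58, q=3
  k=2: a=1, p=77, q=4

77/4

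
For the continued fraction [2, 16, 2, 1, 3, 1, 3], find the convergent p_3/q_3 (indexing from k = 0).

101/49

Using pₖ = aₖpₖ₋₁ + pₖ₋₂, qₖ = aₖqₖ₋₁ + qₖ₋₂ (with p₋₁=1, p₋₂=0, q₋₁=0, q₋₂=1):
  k=0: a=2, p=2, q=1
  k=1: a=16, p=33, q=16
  k=2: a=2, p=68, q=33
  k=3: a=1, p=101, q=49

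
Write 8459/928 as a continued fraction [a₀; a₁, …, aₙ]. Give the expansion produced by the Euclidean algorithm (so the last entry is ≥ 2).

[9; 8, 1, 2, 17, 2]

8459 = 9×928 + 107
928 = 8×107 + 72
107 = 1×72 + 35
72 = 2×35 + 2
35 = 17×2 + 1
2 = 2×1 + 0  (stop)
So 8459/928 = [9; 8, 1, 2, 17, 2].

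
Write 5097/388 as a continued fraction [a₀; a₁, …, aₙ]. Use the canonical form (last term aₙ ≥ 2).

5097 = 13×388 + 53
388 = 7×53 + 17
53 = 3×17 + 2
17 = 8×2 + 1
2 = 2×1 + 0  (stop)
So 5097/388 = [13; 7, 3, 8, 2].

[13; 7, 3, 8, 2]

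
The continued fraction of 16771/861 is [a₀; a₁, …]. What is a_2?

11

16771 = 19·861 + 412   →  a_0 = 19
861 = 2·412 + 37   →  a_1 = 2
412 = 11·37 + 5   →  a_2 = 11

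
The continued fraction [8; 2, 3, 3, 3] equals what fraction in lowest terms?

Using pₖ = aₖpₖ₋₁ + pₖ₋₂ and qₖ = aₖqₖ₋₁ + qₖ₋₂:
  k=0: a=8, p=8, q=1
  k=1: a=2, p=17, q=2
  k=2: a=3, p=59, q=7
  k=3: a=3, p=194, q=23
  k=4: a=3, p=641, q=76

641/76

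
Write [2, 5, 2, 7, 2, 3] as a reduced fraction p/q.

1325/607

Fold from the inside: start with 3/1.
  2 + 1/3 = 7/3
  7 + 3/7 = 52/7
  2 + 7/52 = 111/52
  5 + 52/111 = 607/111
  2 + 111/607 = 1325/607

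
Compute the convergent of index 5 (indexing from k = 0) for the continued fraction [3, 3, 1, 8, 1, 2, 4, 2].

Using pₖ = aₖpₖ₋₁ + pₖ₋₂, qₖ = aₖqₖ₋₁ + qₖ₋₂ (with p₋₁=1, p₋₂=0, q₋₁=0, q₋₂=1):
  k=0: a=3, p=3, q=1
  k=1: a=3, p=10, q=3
  k=2: a=1, p=13, q=4
  k=3: a=8, p=114, q=35
  k=4: a=1, p=127, q=39
  k=5: a=2, p=368, q=113

368/113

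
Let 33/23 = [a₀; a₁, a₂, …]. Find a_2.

33 = 1·23 + 10   →  a_0 = 1
23 = 2·10 + 3   →  a_1 = 2
10 = 3·3 + 1   →  a_2 = 3

3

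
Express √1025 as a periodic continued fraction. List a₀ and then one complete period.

a₀ = ⌊√1025⌋ = 32.

[32; 64]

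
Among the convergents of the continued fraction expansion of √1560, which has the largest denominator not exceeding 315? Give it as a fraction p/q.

6201/157

√1560 = [39; 2, 78, …] (period length 2).
Convergents:
  p_0/q_0 = 39/1
  p_1/q_1 = 79/2
  p_2/q_2 = 6201/157
  p_3/q_3 = 12481/316
q_2 = 157 ≤ 315 < 316 = q_3, so the answer is 6201/157.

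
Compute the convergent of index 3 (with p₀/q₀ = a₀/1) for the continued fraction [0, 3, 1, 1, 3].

Using pₖ = aₖpₖ₋₁ + pₖ₋₂, qₖ = aₖqₖ₋₁ + qₖ₋₂ (with p₋₁=1, p₋₂=0, q₋₁=0, q₋₂=1):
  k=0: a=0, p=0, q=1
  k=1: a=3, p=1, q=3
  k=2: a=1, p=1, q=4
  k=3: a=1, p=2, q=7

2/7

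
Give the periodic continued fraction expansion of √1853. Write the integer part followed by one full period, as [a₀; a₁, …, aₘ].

a₀ = ⌊√1853⌋ = 43.
With m₀=0, d₀=1 and mₖ₊₁ = dₖaₖ − mₖ, dₖ₊₁ = (n − mₖ₊₁²)/dₖ, aₖ₊₁ = ⌊(a₀+mₖ₊₁)/dₖ₊₁⌋:
  k=1: m=43, d=4, a=21
  k=2: m=41, d=43, a=1
  k=3: m=2, d=43, a=1
  k=4: m=41, d=4, a=21
  k=5: m=43, d=1, a=86
d=1 and a=2a₀=86 at k=5, so the next step gives (m, d) = (43, 4) again — its k=1 value — and the period has length 5.

[43; 21, 1, 1, 21, 86]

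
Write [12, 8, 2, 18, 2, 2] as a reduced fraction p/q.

Fold from the inside: start with 2/1.
  2 + 1/2 = 5/2
  18 + 2/5 = 92/5
  2 + 5/92 = 189/92
  8 + 92/189 = 1604/189
  12 + 189/1604 = 19437/1604

19437/1604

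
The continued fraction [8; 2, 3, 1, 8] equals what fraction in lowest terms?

667/79

Using pₖ = aₖpₖ₋₁ + pₖ₋₂ and qₖ = aₖqₖ₋₁ + qₖ₋₂:
  k=0: a=8, p=8, q=1
  k=1: a=2, p=17, q=2
  k=2: a=3, p=59, q=7
  k=3: a=1, p=76, q=9
  k=4: a=8, p=667, q=79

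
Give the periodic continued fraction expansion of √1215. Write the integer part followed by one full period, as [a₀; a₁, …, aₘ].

a₀ = ⌊√1215⌋ = 34.
With m₀=0, d₀=1 and mₖ₊₁ = dₖaₖ − mₖ, dₖ₊₁ = (n − mₖ₊₁²)/dₖ, aₖ₊₁ = ⌊(a₀+mₖ₊₁)/dₖ₊₁⌋:
  k=1: m=34, d=59, a=1
  k=2: m=25, d=10, a=5
  k=3: m=25, d=59, a=1
  k=4: m=34, d=1, a=68
d=1 and a=2a₀=68 at k=4, so the next step gives (m, d) = (34, 59) again — its k=1 value — and the period has length 4.

[34; 1, 5, 1, 68]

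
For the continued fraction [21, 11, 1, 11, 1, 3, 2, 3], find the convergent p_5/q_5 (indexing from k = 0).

Using pₖ = aₖpₖ₋₁ + pₖ₋₂, qₖ = aₖqₖ₋₁ + qₖ₋₂ (with p₋₁=1, p₋₂=0, q₋₁=0, q₋₂=1):
  k=0: a=21, p=21, q=1
  k=1: a=11, p=232, q=11
  k=2: a=1, p=253, q=12
  k=3: a=11, p=3015, q=143
  k=4: a=1, p=3268, q=155
  k=5: a=3, p=12819, q=608

12819/608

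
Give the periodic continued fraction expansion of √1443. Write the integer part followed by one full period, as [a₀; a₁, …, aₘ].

a₀ = ⌊√1443⌋ = 37.
With m₀=0, d₀=1 and mₖ₊₁ = dₖaₖ − mₖ, dₖ₊₁ = (n − mₖ₊₁²)/dₖ, aₖ₊₁ = ⌊(a₀+mₖ₊₁)/dₖ₊₁⌋:
  k=1: m=37, d=74, a=1
  k=2: m=37, d=1, a=74
d=1 and a=2a₀=74 at k=2, so the next step gives (m, d) = (37, 74) again — its k=1 value — and the period has length 2.

[37; 1, 74]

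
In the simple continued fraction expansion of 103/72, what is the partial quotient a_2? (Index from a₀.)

3

103 = 1·72 + 31   →  a_0 = 1
72 = 2·31 + 10   →  a_1 = 2
31 = 3·10 + 1   →  a_2 = 3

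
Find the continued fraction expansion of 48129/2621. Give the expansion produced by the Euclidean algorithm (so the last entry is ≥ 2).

48129 = 18*2621 + 951
2621 = 2*951 + 719
951 = 1*719 + 232
719 = 3*232 + 23
232 = 10*23 + 2
23 = 11*2 + 1
2 = 2*1 + 0  (stop)
So 48129/2621 = [18; 2, 1, 3, 10, 11, 2].

[18; 2, 1, 3, 10, 11, 2]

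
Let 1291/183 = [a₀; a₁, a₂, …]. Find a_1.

1291 = 7·183 + 10   →  a_0 = 7
183 = 18·10 + 3   →  a_1 = 18

18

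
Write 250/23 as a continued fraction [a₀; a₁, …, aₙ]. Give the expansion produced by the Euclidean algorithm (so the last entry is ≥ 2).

250 = 10·23 + 20
23 = 1·20 + 3
20 = 6·3 + 2
3 = 1·2 + 1
2 = 2·1 + 0  (stop)
So 250/23 = [10; 1, 6, 1, 2].

[10; 1, 6, 1, 2]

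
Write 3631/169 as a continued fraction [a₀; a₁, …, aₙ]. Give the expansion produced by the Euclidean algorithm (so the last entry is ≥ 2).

3631 = 21·169 + 82
169 = 2·82 + 5
82 = 16·5 + 2
5 = 2·2 + 1
2 = 2·1 + 0  (stop)
So 3631/169 = [21; 2, 16, 2, 2].

[21; 2, 16, 2, 2]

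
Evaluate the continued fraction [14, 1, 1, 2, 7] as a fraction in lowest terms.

Using pₖ = aₖpₖ₋₁ + pₖ₋₂ and qₖ = aₖqₖ₋₁ + qₖ₋₂:
  k=0: a=14, p=14, q=1
  k=1: a=1, p=15, q=1
  k=2: a=1, p=29, q=2
  k=3: a=2, p=73, q=5
  k=4: a=7, p=540, q=37

540/37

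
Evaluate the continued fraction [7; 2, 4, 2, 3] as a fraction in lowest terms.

Using pₖ = aₖpₖ₋₁ + pₖ₋₂ and qₖ = aₖqₖ₋₁ + qₖ₋₂:
  k=0: a=7, p=7, q=1
  k=1: a=2, p=15, q=2
  k=2: a=4, p=67, q=9
  k=3: a=2, p=149, q=20
  k=4: a=3, p=514, q=69

514/69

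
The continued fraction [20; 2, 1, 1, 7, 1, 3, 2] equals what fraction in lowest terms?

7689/377

Fold from the inside: start with 2/1.
  3 + 1/2 = 7/2
  1 + 2/7 = 9/7
  7 + 7/9 = 70/9
  1 + 9/70 = 79/70
  1 + 70/79 = 149/79
  2 + 79/149 = 377/149
  20 + 149/377 = 7689/377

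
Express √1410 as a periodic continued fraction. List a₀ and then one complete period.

a₀ = ⌊√1410⌋ = 37.
With m₀=0, d₀=1 and mₖ₊₁ = dₖaₖ − mₖ, dₖ₊₁ = (n − mₖ₊₁²)/dₖ, aₖ₊₁ = ⌊(a₀+mₖ₊₁)/dₖ₊₁⌋:
  k=1: m=37, d=41, a=1
  k=2: m=4, d=34, a=1
  k=3: m=30, d=15, a=4
  k=4: m=30, d=34, a=1
  k=5: m=4, d=41, a=1
  k=6: m=37, d=1, a=74
d=1 and a=2a₀=74 at k=6, so the next step gives (m, d) = (37, 41) again — its k=1 value — and the period has length 6.

[37; 1, 1, 4, 1, 1, 74]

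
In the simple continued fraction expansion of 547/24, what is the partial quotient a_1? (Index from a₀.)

1

547 = 22·24 + 19   →  a_0 = 22
24 = 1·19 + 5   →  a_1 = 1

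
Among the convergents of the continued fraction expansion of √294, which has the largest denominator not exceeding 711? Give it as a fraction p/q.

√294 = [17; 6, 1, 4, 1, 6, 34, …] (period length 6).
Convergents:
  p_0/q_0 = 17/1
  p_1/q_1 = 103/6
  p_2/q_2 = 120/7
  p_3/q_3 = 583/34
  p_4/q_4 = 703/41
  p_5/q_5 = 4801/280
  p_6/q_6 = 163937/9561
q_5 = 280 ≤ 711 < 9561 = q_6, so the answer is 4801/280.

4801/280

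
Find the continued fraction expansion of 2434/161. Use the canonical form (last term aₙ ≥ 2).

2434 = 15×161 + 19
161 = 8×19 + 9
19 = 2×9 + 1
9 = 9×1 + 0  (stop)
So 2434/161 = [15; 8, 2, 9].

[15; 8, 2, 9]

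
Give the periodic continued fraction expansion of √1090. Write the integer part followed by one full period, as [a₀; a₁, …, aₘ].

a₀ = ⌊√1090⌋ = 33.
With m₀=0, d₀=1 and mₖ₊₁ = dₖaₖ − mₖ, dₖ₊₁ = (n − mₖ₊₁²)/dₖ, aₖ₊₁ = ⌊(a₀+mₖ₊₁)/dₖ₊₁⌋:
  k=1: m=33, d=1, a=66
d=1 and a=2a₀=66 at k=1, so the next step gives (m, d) = (33, 1) again — its k=1 value — and the period has length 1.

[33; 66]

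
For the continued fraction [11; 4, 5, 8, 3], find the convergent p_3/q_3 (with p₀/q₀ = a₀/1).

Using pₖ = aₖpₖ₋₁ + pₖ₋₂, qₖ = aₖqₖ₋₁ + qₖ₋₂ (with p₋₁=1, p₋₂=0, q₋₁=0, q₋₂=1):
  k=0: a=11, p=11, q=1
  k=1: a=4, p=45, q=4
  k=2: a=5, p=236, q=21
  k=3: a=8, p=1933, q=172

1933/172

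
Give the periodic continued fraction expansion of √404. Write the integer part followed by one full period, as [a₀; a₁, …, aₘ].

[20; 10, 40]

a₀ = ⌊√404⌋ = 20.
With m₀=0, d₀=1 and mₖ₊₁ = dₖaₖ − mₖ, dₖ₊₁ = (n − mₖ₊₁²)/dₖ, aₖ₊₁ = ⌊(a₀+mₖ₊₁)/dₖ₊₁⌋:
  k=1: m=20, d=4, a=10
  k=2: m=20, d=1, a=40
d=1 and a=2a₀=40 at k=2, so the next step gives (m, d) = (20, 4) again — its k=1 value — and the period has length 2.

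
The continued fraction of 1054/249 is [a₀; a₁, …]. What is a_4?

2

1054 = 4·249 + 58   →  a_0 = 4
249 = 4·58 + 17   →  a_1 = 4
58 = 3·17 + 7   →  a_2 = 3
17 = 2·7 + 3   →  a_3 = 2
7 = 2·3 + 1   →  a_4 = 2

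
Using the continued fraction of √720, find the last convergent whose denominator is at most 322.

√720 = [26; 1, 4, 1, 52, …] (period length 4).
Convergents:
  p_0/q_0 = 26/1
  p_1/q_1 = 27/1
  p_2/q_2 = 134/5
  p_3/q_3 = 161/6
  p_4/q_4 = 8506/317
  p_5/q_5 = 8667/323
q_4 = 317 ≤ 322 < 323 = q_5, so the answer is 8506/317.

8506/317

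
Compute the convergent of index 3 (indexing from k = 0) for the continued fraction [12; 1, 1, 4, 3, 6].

Using pₖ = aₖpₖ₋₁ + pₖ₋₂, qₖ = aₖqₖ₋₁ + qₖ₋₂ (with p₋₁=1, p₋₂=0, q₋₁=0, q₋₂=1):
  k=0: a=12, p=12, q=1
  k=1: a=1, p=13, q=1
  k=2: a=1, p=25, q=2
  k=3: a=4, p=113, q=9

113/9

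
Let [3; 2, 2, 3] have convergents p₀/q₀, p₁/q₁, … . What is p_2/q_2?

Using pₖ = aₖpₖ₋₁ + pₖ₋₂, qₖ = aₖqₖ₋₁ + qₖ₋₂ (with p₋₁=1, p₋₂=0, q₋₁=0, q₋₂=1):
  k=0: a=3, p=3, q=1
  k=1: a=2, p=7, q=2
  k=2: a=2, p=17, q=5

17/5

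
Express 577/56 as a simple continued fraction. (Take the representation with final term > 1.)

[10; 3, 3, 2, 2]

577 = 10*56 + 17
56 = 3*17 + 5
17 = 3*5 + 2
5 = 2*2 + 1
2 = 2*1 + 0  (stop)
So 577/56 = [10; 3, 3, 2, 2].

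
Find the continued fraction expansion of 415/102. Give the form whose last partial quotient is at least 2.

[4; 14, 1, 1, 3]

415 = 4*102 + 7
102 = 14*7 + 4
7 = 1*4 + 3
4 = 1*3 + 1
3 = 3*1 + 0  (stop)
So 415/102 = [4; 14, 1, 1, 3].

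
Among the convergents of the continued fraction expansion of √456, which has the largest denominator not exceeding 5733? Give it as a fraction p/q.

87851/4114

√456 = [21; 2, 1, 4, 1, 2, 42, …] (period length 6).
Convergents:
  p_0/q_0 = 21/1
  p_1/q_1 = 43/2
  p_2/q_2 = 64/3
  p_3/q_3 = 299/14
  p_4/q_4 = 363/17
  p_5/q_5 = 1025/48
  p_6/q_6 = 43413/2033
  p_7/q_7 = 87851/4114
  p_8/q_8 = 131264/6147
q_7 = 4114 ≤ 5733 < 6147 = q_8, so the answer is 87851/4114.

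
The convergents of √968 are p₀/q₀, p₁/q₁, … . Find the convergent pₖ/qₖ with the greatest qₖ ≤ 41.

√968 = [31; 8, 1, 6, 1, 8, 62, …] (period length 6).
Convergents:
  p_0/q_0 = 31/1
  p_1/q_1 = 249/8
  p_2/q_2 = 280/9
  p_3/q_3 = 1929/62
q_2 = 9 ≤ 41 < 62 = q_3, so the answer is 280/9.

280/9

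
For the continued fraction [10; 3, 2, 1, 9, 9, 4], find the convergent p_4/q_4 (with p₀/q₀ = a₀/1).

999/97

Using pₖ = aₖpₖ₋₁ + pₖ₋₂, qₖ = aₖqₖ₋₁ + qₖ₋₂ (with p₋₁=1, p₋₂=0, q₋₁=0, q₋₂=1):
  k=0: a=10, p=10, q=1
  k=1: a=3, p=31, q=3
  k=2: a=2, p=72, q=7
  k=3: a=1, p=103, q=10
  k=4: a=9, p=999, q=97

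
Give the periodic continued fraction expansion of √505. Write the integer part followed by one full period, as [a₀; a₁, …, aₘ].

[22; 2, 8, 2, 44]

a₀ = ⌊√505⌋ = 22.
With m₀=0, d₀=1 and mₖ₊₁ = dₖaₖ − mₖ, dₖ₊₁ = (n − mₖ₊₁²)/dₖ, aₖ₊₁ = ⌊(a₀+mₖ₊₁)/dₖ₊₁⌋:
  k=1: m=22, d=21, a=2
  k=2: m=20, d=5, a=8
  k=3: m=20, d=21, a=2
  k=4: m=22, d=1, a=44
d=1 and a=2a₀=44 at k=4, so the next step gives (m, d) = (22, 21) again — its k=1 value — and the period has length 4.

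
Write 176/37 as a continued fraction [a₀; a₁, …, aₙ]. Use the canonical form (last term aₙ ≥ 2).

176 = 4·37 + 28
37 = 1·28 + 9
28 = 3·9 + 1
9 = 9·1 + 0  (stop)
So 176/37 = [4; 1, 3, 9].

[4; 1, 3, 9]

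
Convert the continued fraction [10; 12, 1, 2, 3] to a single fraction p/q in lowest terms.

1280/127

Fold from the inside: start with 3/1.
  2 + 1/3 = 7/3
  1 + 3/7 = 10/7
  12 + 7/10 = 127/10
  10 + 10/127 = 1280/127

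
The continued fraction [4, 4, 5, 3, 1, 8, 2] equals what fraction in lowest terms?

Using pₖ = aₖpₖ₋₁ + pₖ₋₂ and qₖ = aₖqₖ₋₁ + qₖ₋₂:
  k=0: a=4, p=4, q=1
  k=1: a=4, p=17, q=4
  k=2: a=5, p=89, q=21
  k=3: a=3, p=284, q=67
  k=4: a=1, p=373, q=88
  k=5: a=8, p=3268, q=771
  k=6: a=2, p=6909, q=1630

6909/1630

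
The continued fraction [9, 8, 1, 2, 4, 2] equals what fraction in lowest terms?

2297/252

Fold from the inside: start with 2/1.
  4 + 1/2 = 9/2
  2 + 2/9 = 20/9
  1 + 9/20 = 29/20
  8 + 20/29 = 252/29
  9 + 29/252 = 2297/252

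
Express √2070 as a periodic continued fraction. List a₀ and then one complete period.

a₀ = ⌊√2070⌋ = 45.
With m₀=0, d₀=1 and mₖ₊₁ = dₖaₖ − mₖ, dₖ₊₁ = (n − mₖ₊₁²)/dₖ, aₖ₊₁ = ⌊(a₀+mₖ₊₁)/dₖ₊₁⌋:
  k=1: m=45, d=45, a=2
  k=2: m=45, d=1, a=90
d=1 and a=2a₀=90 at k=2, so the next step gives (m, d) = (45, 45) again — its k=1 value — and the period has length 2.

[45; 2, 90]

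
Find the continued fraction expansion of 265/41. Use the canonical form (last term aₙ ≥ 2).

[6; 2, 6, 3]

265 = 6·41 + 19
41 = 2·19 + 3
19 = 6·3 + 1
3 = 3·1 + 0  (stop)
So 265/41 = [6; 2, 6, 3].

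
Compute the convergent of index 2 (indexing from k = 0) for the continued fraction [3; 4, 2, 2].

29/9

Using pₖ = aₖpₖ₋₁ + pₖ₋₂, qₖ = aₖqₖ₋₁ + qₖ₋₂ (with p₋₁=1, p₋₂=0, q₋₁=0, q₋₂=1):
  k=0: a=3, p=3, q=1
  k=1: a=4, p=13, q=4
  k=2: a=2, p=29, q=9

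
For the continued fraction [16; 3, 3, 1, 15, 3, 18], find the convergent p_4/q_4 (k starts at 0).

Using pₖ = aₖpₖ₋₁ + pₖ₋₂, qₖ = aₖqₖ₋₁ + qₖ₋₂ (with p₋₁=1, p₋₂=0, q₋₁=0, q₋₂=1):
  k=0: a=16, p=16, q=1
  k=1: a=3, p=49, q=3
  k=2: a=3, p=163, q=10
  k=3: a=1, p=212, q=13
  k=4: a=15, p=3343, q=205

3343/205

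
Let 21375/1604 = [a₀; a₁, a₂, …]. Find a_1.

3

21375 = 13·1604 + 523   →  a_0 = 13
1604 = 3·523 + 35   →  a_1 = 3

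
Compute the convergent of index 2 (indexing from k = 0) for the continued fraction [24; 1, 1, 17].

49/2

Using pₖ = aₖpₖ₋₁ + pₖ₋₂, qₖ = aₖqₖ₋₁ + qₖ₋₂ (with p₋₁=1, p₋₂=0, q₋₁=0, q₋₂=1):
  k=0: a=24, p=24, q=1
  k=1: a=1, p=25, q=1
  k=2: a=1, p=49, q=2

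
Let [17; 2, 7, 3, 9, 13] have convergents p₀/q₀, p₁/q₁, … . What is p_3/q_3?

821/47

Using pₖ = aₖpₖ₋₁ + pₖ₋₂, qₖ = aₖqₖ₋₁ + qₖ₋₂ (with p₋₁=1, p₋₂=0, q₋₁=0, q₋₂=1):
  k=0: a=17, p=17, q=1
  k=1: a=2, p=35, q=2
  k=2: a=7, p=262, q=15
  k=3: a=3, p=821, q=47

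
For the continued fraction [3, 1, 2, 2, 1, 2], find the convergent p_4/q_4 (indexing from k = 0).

37/10

Using pₖ = aₖpₖ₋₁ + pₖ₋₂, qₖ = aₖqₖ₋₁ + qₖ₋₂ (with p₋₁=1, p₋₂=0, q₋₁=0, q₋₂=1):
  k=0: a=3, p=3, q=1
  k=1: a=1, p=4, q=1
  k=2: a=2, p=11, q=3
  k=3: a=2, p=26, q=7
  k=4: a=1, p=37, q=10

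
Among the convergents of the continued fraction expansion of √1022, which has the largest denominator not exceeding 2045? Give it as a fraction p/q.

√1022 = [31; 1, 30, 1, 62, …] (period length 4).
Convergents:
  p_0/q_0 = 31/1
  p_1/q_1 = 32/1
  p_2/q_2 = 991/31
  p_3/q_3 = 1023/32
  p_4/q_4 = 64417/2015
  p_5/q_5 = 65440/2047
q_4 = 2015 ≤ 2045 < 2047 = q_5, so the answer is 64417/2015.

64417/2015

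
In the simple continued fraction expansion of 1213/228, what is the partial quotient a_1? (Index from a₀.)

1213 = 5·228 + 73   →  a_0 = 5
228 = 3·73 + 9   →  a_1 = 3

3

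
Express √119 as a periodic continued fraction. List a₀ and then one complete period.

[10; 1, 9, 1, 20]

a₀ = ⌊√119⌋ = 10.
With m₀=0, d₀=1 and mₖ₊₁ = dₖaₖ − mₖ, dₖ₊₁ = (n − mₖ₊₁²)/dₖ, aₖ₊₁ = ⌊(a₀+mₖ₊₁)/dₖ₊₁⌋:
  k=1: m=10, d=19, a=1
  k=2: m=9, d=2, a=9
  k=3: m=9, d=19, a=1
  k=4: m=10, d=1, a=20
d=1 and a=2a₀=20 at k=4, so the next step gives (m, d) = (10, 19) again — its k=1 value — and the period has length 4.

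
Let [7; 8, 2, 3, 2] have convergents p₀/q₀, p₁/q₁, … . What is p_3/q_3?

Using pₖ = aₖpₖ₋₁ + pₖ₋₂, qₖ = aₖqₖ₋₁ + qₖ₋₂ (with p₋₁=1, p₋₂=0, q₋₁=0, q₋₂=1):
  k=0: a=7, p=7, q=1
  k=1: a=8, p=57, q=8
  k=2: a=2, p=121, q=17
  k=3: a=3, p=420, q=59

420/59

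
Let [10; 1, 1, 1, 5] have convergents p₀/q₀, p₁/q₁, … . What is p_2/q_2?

21/2

Using pₖ = aₖpₖ₋₁ + pₖ₋₂, qₖ = aₖqₖ₋₁ + qₖ₋₂ (with p₋₁=1, p₋₂=0, q₋₁=0, q₋₂=1):
  k=0: a=10, p=10, q=1
  k=1: a=1, p=11, q=1
  k=2: a=1, p=21, q=2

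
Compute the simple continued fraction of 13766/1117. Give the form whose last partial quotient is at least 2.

[12; 3, 11, 1, 2, 10]

13766 = 12×1117 + 362
1117 = 3×362 + 31
362 = 11×31 + 21
31 = 1×21 + 10
21 = 2×10 + 1
10 = 10×1 + 0  (stop)
So 13766/1117 = [12; 3, 11, 1, 2, 10].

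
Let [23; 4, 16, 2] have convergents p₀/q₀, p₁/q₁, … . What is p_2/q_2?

1511/65

Using pₖ = aₖpₖ₋₁ + pₖ₋₂, qₖ = aₖqₖ₋₁ + qₖ₋₂ (with p₋₁=1, p₋₂=0, q₋₁=0, q₋₂=1):
  k=0: a=23, p=23, q=1
  k=1: a=4, p=93, q=4
  k=2: a=16, p=1511, q=65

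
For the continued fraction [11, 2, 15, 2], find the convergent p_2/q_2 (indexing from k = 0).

356/31

Using pₖ = aₖpₖ₋₁ + pₖ₋₂, qₖ = aₖqₖ₋₁ + qₖ₋₂ (with p₋₁=1, p₋₂=0, q₋₁=0, q₋₂=1):
  k=0: a=11, p=11, q=1
  k=1: a=2, p=23, q=2
  k=2: a=15, p=356, q=31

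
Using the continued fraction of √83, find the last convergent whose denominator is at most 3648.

13447/1476

√83 = [9; 9, 18, …] (period length 2).
Convergents:
  p_0/q_0 = 9/1
  p_1/q_1 = 82/9
  p_2/q_2 = 1485/163
  p_3/q_3 = 13447/1476
  p_4/q_4 = 243531/26731
q_3 = 1476 ≤ 3648 < 26731 = q_4, so the answer is 13447/1476.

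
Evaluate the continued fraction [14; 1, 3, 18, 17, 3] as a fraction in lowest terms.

56181/3808

Using pₖ = aₖpₖ₋₁ + pₖ₋₂ and qₖ = aₖqₖ₋₁ + qₖ₋₂:
  k=0: a=14, p=14, q=1
  k=1: a=1, p=15, q=1
  k=2: a=3, p=59, q=4
  k=3: a=18, p=1077, q=73
  k=4: a=17, p=18368, q=1245
  k=5: a=3, p=56181, q=3808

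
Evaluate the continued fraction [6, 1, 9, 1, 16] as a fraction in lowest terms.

Fold from the inside: start with 16/1.
  1 + 1/16 = 17/16
  9 + 16/17 = 169/17
  1 + 17/169 = 186/169
  6 + 169/186 = 1285/186

1285/186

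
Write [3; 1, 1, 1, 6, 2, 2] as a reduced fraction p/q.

Using pₖ = aₖpₖ₋₁ + pₖ₋₂ and qₖ = aₖqₖ₋₁ + qₖ₋₂:
  k=0: a=3, p=3, q=1
  k=1: a=1, p=4, q=1
  k=2: a=1, p=7, q=2
  k=3: a=1, p=11, q=3
  k=4: a=6, p=73, q=20
  k=5: a=2, p=157, q=43
  k=6: a=2, p=387, q=106

387/106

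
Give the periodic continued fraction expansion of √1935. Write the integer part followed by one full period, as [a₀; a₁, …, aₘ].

a₀ = ⌊√1935⌋ = 43.

[43; 1, 86]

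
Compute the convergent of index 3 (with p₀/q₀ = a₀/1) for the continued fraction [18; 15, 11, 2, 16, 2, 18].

Using pₖ = aₖpₖ₋₁ + pₖ₋₂, qₖ = aₖqₖ₋₁ + qₖ₋₂ (with p₋₁=1, p₋₂=0, q₋₁=0, q₋₂=1):
  k=0: a=18, p=18, q=1
  k=1: a=15, p=271, q=15
  k=2: a=11, p=2999, q=166
  k=3: a=2, p=6269, q=347

6269/347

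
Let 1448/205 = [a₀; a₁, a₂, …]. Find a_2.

1448 = 7·205 + 13   →  a_0 = 7
205 = 15·13 + 10   →  a_1 = 15
13 = 1·10 + 3   →  a_2 = 1

1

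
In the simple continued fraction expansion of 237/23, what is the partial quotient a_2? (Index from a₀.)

3

237 = 10·23 + 7   →  a_0 = 10
23 = 3·7 + 2   →  a_1 = 3
7 = 3·2 + 1   →  a_2 = 3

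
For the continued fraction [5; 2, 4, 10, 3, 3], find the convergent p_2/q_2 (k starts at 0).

49/9

Using pₖ = aₖpₖ₋₁ + pₖ₋₂, qₖ = aₖqₖ₋₁ + qₖ₋₂ (with p₋₁=1, p₋₂=0, q₋₁=0, q₋₂=1):
  k=0: a=5, p=5, q=1
  k=1: a=2, p=11, q=2
  k=2: a=4, p=49, q=9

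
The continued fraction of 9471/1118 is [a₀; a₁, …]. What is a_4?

3

9471 = 8·1118 + 527   →  a_0 = 8
1118 = 2·527 + 64   →  a_1 = 2
527 = 8·64 + 15   →  a_2 = 8
64 = 4·15 + 4   →  a_3 = 4
15 = 3·4 + 3   →  a_4 = 3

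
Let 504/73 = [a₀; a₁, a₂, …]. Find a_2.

504 = 6·73 + 66   →  a_0 = 6
73 = 1·66 + 7   →  a_1 = 1
66 = 9·7 + 3   →  a_2 = 9

9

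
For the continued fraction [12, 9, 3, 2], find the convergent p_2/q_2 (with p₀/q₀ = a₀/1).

339/28

Using pₖ = aₖpₖ₋₁ + pₖ₋₂, qₖ = aₖqₖ₋₁ + qₖ₋₂ (with p₋₁=1, p₋₂=0, q₋₁=0, q₋₂=1):
  k=0: a=12, p=12, q=1
  k=1: a=9, p=109, q=9
  k=2: a=3, p=339, q=28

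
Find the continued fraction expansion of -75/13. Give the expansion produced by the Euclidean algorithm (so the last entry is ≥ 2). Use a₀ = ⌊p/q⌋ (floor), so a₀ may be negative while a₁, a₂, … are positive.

-75 = -6×13 + 3
13 = 4×3 + 1
3 = 3×1 + 0  (stop)
So -75/13 = [-6; 4, 3].

[-6; 4, 3]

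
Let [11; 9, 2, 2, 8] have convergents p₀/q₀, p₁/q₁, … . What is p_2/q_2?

Using pₖ = aₖpₖ₋₁ + pₖ₋₂, qₖ = aₖqₖ₋₁ + qₖ₋₂ (with p₋₁=1, p₋₂=0, q₋₁=0, q₋₂=1):
  k=0: a=11, p=11, q=1
  k=1: a=9, p=100, q=9
  k=2: a=2, p=211, q=19

211/19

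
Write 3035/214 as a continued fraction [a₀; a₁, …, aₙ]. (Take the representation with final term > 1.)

[14; 5, 2, 19]

3035 = 14·214 + 39
214 = 5·39 + 19
39 = 2·19 + 1
19 = 19·1 + 0  (stop)
So 3035/214 = [14; 5, 2, 19].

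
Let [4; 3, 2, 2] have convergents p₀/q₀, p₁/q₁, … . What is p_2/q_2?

Using pₖ = aₖpₖ₋₁ + pₖ₋₂, qₖ = aₖqₖ₋₁ + qₖ₋₂ (with p₋₁=1, p₋₂=0, q₋₁=0, q₋₂=1):
  k=0: a=4, p=4, q=1
  k=1: a=3, p=13, q=3
  k=2: a=2, p=30, q=7

30/7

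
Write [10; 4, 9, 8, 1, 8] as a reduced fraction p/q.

Using pₖ = aₖpₖ₋₁ + pₖ₋₂ and qₖ = aₖqₖ₋₁ + qₖ₋₂:
  k=0: a=10, p=10, q=1
  k=1: a=4, p=41, q=4
  k=2: a=9, p=379, q=37
  k=3: a=8, p=3073, q=300
  k=4: a=1, p=3452, q=337
  k=5: a=8, p=30689, q=2996

30689/2996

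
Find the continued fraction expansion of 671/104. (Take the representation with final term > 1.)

[6; 2, 4, 1, 2, 3]

671 = 6*104 + 47
104 = 2*47 + 10
47 = 4*10 + 7
10 = 1*7 + 3
7 = 2*3 + 1
3 = 3*1 + 0  (stop)
So 671/104 = [6; 2, 4, 1, 2, 3].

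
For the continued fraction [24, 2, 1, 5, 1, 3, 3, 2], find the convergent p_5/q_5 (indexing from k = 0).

1875/77

Using pₖ = aₖpₖ₋₁ + pₖ₋₂, qₖ = aₖqₖ₋₁ + qₖ₋₂ (with p₋₁=1, p₋₂=0, q₋₁=0, q₋₂=1):
  k=0: a=24, p=24, q=1
  k=1: a=2, p=49, q=2
  k=2: a=1, p=73, q=3
  k=3: a=5, p=414, q=17
  k=4: a=1, p=487, q=20
  k=5: a=3, p=1875, q=77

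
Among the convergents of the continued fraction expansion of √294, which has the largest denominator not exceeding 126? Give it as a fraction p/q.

√294 = [17; 6, 1, 4, 1, 6, 34, …] (period length 6).
Convergents:
  p_0/q_0 = 17/1
  p_1/q_1 = 103/6
  p_2/q_2 = 120/7
  p_3/q_3 = 583/34
  p_4/q_4 = 703/41
  p_5/q_5 = 4801/280
q_4 = 41 ≤ 126 < 280 = q_5, so the answer is 703/41.

703/41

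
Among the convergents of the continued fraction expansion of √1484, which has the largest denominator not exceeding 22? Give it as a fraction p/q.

809/21

√1484 = [38; 1, 1, 10, 1, 1, 76, …] (period length 6).
Convergents:
  p_0/q_0 = 38/1
  p_1/q_1 = 39/1
  p_2/q_2 = 77/2
  p_3/q_3 = 809/21
  p_4/q_4 = 886/23
q_3 = 21 ≤ 22 < 23 = q_4, so the answer is 809/21.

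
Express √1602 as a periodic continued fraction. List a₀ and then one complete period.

[40; 40, 80]

a₀ = ⌊√1602⌋ = 40.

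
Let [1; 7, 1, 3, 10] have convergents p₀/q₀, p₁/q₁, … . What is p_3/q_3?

Using pₖ = aₖpₖ₋₁ + pₖ₋₂, qₖ = aₖqₖ₋₁ + qₖ₋₂ (with p₋₁=1, p₋₂=0, q₋₁=0, q₋₂=1):
  k=0: a=1, p=1, q=1
  k=1: a=7, p=8, q=7
  k=2: a=1, p=9, q=8
  k=3: a=3, p=35, q=31

35/31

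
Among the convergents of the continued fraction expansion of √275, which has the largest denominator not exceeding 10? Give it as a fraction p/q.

√275 = [16; 1, 1, 2, 1, 1, 32, …] (period length 6).
Convergents:
  p_0/q_0 = 16/1
  p_1/q_1 = 17/1
  p_2/q_2 = 33/2
  p_3/q_3 = 83/5
  p_4/q_4 = 116/7
  p_5/q_5 = 199/12
q_4 = 7 ≤ 10 < 12 = q_5, so the answer is 116/7.

116/7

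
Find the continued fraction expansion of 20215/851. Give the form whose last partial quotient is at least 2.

[23; 1, 3, 13, 1, 14]

20215 = 23·851 + 642
851 = 1·642 + 209
642 = 3·209 + 15
209 = 13·15 + 14
15 = 1·14 + 1
14 = 14·1 + 0  (stop)
So 20215/851 = [23; 1, 3, 13, 1, 14].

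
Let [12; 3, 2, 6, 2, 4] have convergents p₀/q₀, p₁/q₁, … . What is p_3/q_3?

Using pₖ = aₖpₖ₋₁ + pₖ₋₂, qₖ = aₖqₖ₋₁ + qₖ₋₂ (with p₋₁=1, p₋₂=0, q₋₁=0, q₋₂=1):
  k=0: a=12, p=12, q=1
  k=1: a=3, p=37, q=3
  k=2: a=2, p=86, q=7
  k=3: a=6, p=553, q=45

553/45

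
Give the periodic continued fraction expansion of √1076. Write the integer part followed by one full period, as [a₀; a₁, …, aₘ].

[32; 1, 4, 16, 4, 1, 64]

a₀ = ⌊√1076⌋ = 32.
With m₀=0, d₀=1 and mₖ₊₁ = dₖaₖ − mₖ, dₖ₊₁ = (n − mₖ₊₁²)/dₖ, aₖ₊₁ = ⌊(a₀+mₖ₊₁)/dₖ₊₁⌋:
  k=1: m=32, d=52, a=1
  k=2: m=20, d=13, a=4
  k=3: m=32, d=4, a=16
  k=4: m=32, d=13, a=4
  k=5: m=20, d=52, a=1
  k=6: m=32, d=1, a=64
d=1 and a=2a₀=64 at k=6, so the next step gives (m, d) = (32, 52) again — its k=1 value — and the period has length 6.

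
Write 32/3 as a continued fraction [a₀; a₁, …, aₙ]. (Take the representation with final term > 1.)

[10; 1, 2]

32 = 10*3 + 2
3 = 1*2 + 1
2 = 2*1 + 0  (stop)
So 32/3 = [10; 1, 2].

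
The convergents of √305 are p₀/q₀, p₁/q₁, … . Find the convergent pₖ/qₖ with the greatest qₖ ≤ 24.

227/13

√305 = [17; 2, 6, 2, 34, …] (period length 4).
Convergents:
  p_0/q_0 = 17/1
  p_1/q_1 = 35/2
  p_2/q_2 = 227/13
  p_3/q_3 = 489/28
q_2 = 13 ≤ 24 < 28 = q_3, so the answer is 227/13.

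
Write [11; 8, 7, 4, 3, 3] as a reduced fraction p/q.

28152/2531

Using pₖ = aₖpₖ₋₁ + pₖ₋₂ and qₖ = aₖqₖ₋₁ + qₖ₋₂:
  k=0: a=11, p=11, q=1
  k=1: a=8, p=89, q=8
  k=2: a=7, p=634, q=57
  k=3: a=4, p=2625, q=236
  k=4: a=3, p=8509, q=765
  k=5: a=3, p=28152, q=2531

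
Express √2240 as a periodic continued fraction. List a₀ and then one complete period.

[47; 3, 23, 3, 94]

a₀ = ⌊√2240⌋ = 47.
With m₀=0, d₀=1 and mₖ₊₁ = dₖaₖ − mₖ, dₖ₊₁ = (n − mₖ₊₁²)/dₖ, aₖ₊₁ = ⌊(a₀+mₖ₊₁)/dₖ₊₁⌋:
  k=1: m=47, d=31, a=3
  k=2: m=46, d=4, a=23
  k=3: m=46, d=31, a=3
  k=4: m=47, d=1, a=94
d=1 and a=2a₀=94 at k=4, so the next step gives (m, d) = (47, 31) again — its k=1 value — and the period has length 4.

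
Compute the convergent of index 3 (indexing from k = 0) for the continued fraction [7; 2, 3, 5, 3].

275/37

Using pₖ = aₖpₖ₋₁ + pₖ₋₂, qₖ = aₖqₖ₋₁ + qₖ₋₂ (with p₋₁=1, p₋₂=0, q₋₁=0, q₋₂=1):
  k=0: a=7, p=7, q=1
  k=1: a=2, p=15, q=2
  k=2: a=3, p=52, q=7
  k=3: a=5, p=275, q=37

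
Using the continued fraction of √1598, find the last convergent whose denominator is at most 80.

√1598 = [39; 1, 38, 1, 78, …] (period length 4).
Convergents:
  p_0/q_0 = 39/1
  p_1/q_1 = 40/1
  p_2/q_2 = 1559/39
  p_3/q_3 = 1599/40
  p_4/q_4 = 126281/3159
q_3 = 40 ≤ 80 < 3159 = q_4, so the answer is 1599/40.

1599/40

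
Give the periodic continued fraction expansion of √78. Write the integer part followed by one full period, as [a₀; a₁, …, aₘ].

[8; 1, 4, 1, 16]

a₀ = ⌊√78⌋ = 8.
With m₀=0, d₀=1 and mₖ₊₁ = dₖaₖ − mₖ, dₖ₊₁ = (n − mₖ₊₁²)/dₖ, aₖ₊₁ = ⌊(a₀+mₖ₊₁)/dₖ₊₁⌋:
  k=1: m=8, d=14, a=1
  k=2: m=6, d=3, a=4
  k=3: m=6, d=14, a=1
  k=4: m=8, d=1, a=16
d=1 and a=2a₀=16 at k=4, so the next step gives (m, d) = (8, 14) again — its k=1 value — and the period has length 4.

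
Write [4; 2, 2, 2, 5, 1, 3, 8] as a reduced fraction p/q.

10796/2445

Using pₖ = aₖpₖ₋₁ + pₖ₋₂ and qₖ = aₖqₖ₋₁ + qₖ₋₂:
  k=0: a=4, p=4, q=1
  k=1: a=2, p=9, q=2
  k=2: a=2, p=22, q=5
  k=3: a=2, p=53, q=12
  k=4: a=5, p=287, q=65
  k=5: a=1, p=340, q=77
  k=6: a=3, p=1307, q=296
  k=7: a=8, p=10796, q=2445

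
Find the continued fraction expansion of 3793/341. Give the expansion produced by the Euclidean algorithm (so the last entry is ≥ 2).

[11; 8, 8, 2, 2]

3793 = 11·341 + 42
341 = 8·42 + 5
42 = 8·5 + 2
5 = 2·2 + 1
2 = 2·1 + 0  (stop)
So 3793/341 = [11; 8, 8, 2, 2].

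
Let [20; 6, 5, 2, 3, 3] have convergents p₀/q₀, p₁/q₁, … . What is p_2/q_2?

625/31

Using pₖ = aₖpₖ₋₁ + pₖ₋₂, qₖ = aₖqₖ₋₁ + qₖ₋₂ (with p₋₁=1, p₋₂=0, q₋₁=0, q₋₂=1):
  k=0: a=20, p=20, q=1
  k=1: a=6, p=121, q=6
  k=2: a=5, p=625, q=31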